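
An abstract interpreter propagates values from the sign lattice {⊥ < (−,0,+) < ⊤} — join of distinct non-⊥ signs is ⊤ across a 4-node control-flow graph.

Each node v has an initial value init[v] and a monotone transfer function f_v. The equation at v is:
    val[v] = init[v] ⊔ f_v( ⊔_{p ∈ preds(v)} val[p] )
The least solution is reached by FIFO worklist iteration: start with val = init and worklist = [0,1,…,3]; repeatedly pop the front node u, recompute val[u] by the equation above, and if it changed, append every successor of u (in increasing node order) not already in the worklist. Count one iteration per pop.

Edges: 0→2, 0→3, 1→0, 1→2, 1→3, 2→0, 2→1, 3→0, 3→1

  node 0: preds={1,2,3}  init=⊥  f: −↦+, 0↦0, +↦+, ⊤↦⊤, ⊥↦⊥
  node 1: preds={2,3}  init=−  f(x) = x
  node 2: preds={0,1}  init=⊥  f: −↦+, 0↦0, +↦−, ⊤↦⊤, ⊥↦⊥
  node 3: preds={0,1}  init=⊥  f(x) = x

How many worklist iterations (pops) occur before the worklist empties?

Worklist (9 pops):
  #1 pop 0: in=− → + (was ⊥); enqueue []
  #2 pop 1: in=⊥ → − (no change)
  #3 pop 2: in=⊤ → ⊤ (was ⊥); enqueue [0,1]
  #4 pop 3: in=⊤ → ⊤ (was ⊥); enqueue []
  #5 pop 0: in=⊤ → ⊤ (was +); enqueue [2,3]
  #6 pop 1: in=⊤ → ⊤ (was −); enqueue [0]
  #7 pop 2: in=⊤ → ⊤ (no change)
  #8 pop 3: in=⊤ → ⊤ (no change)
  #9 pop 0: in=⊤ → ⊤ (no change)

Fixpoint:
  val[0] = ⊤
  val[1] = ⊤
  val[2] = ⊤
  val[3] = ⊤

9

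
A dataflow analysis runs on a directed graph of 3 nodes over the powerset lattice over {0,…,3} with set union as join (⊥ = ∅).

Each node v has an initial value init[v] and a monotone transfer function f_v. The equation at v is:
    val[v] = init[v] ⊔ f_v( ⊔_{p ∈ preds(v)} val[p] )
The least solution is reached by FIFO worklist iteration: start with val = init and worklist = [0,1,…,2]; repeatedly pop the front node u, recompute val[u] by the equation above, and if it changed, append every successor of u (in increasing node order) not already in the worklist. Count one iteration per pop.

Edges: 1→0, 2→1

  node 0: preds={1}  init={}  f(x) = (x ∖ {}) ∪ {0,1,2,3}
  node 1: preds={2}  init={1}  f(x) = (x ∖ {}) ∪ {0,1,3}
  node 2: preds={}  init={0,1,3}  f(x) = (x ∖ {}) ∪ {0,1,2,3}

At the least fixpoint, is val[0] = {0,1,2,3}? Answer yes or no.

Iteration log — 6 steps:
  step 1. node 0  ⊔preds={1}  new={0,1,2,3}  old={}  +wl: 
  step 2. node 1  ⊔preds={0,1,3}  new={0,1,3}  old={1}  +wl: 0
  step 3. node 2  ⊔preds={}  new={0,1,2,3}  old={0,1,3}  +wl: 1
  step 4. node 0  ⊔preds={0,1,3}  new={0,1,2,3}  stable
  step 5. node 1  ⊔preds={0,1,2,3}  new={0,1,2,3}  old={0,1,3}  +wl: 0
  step 6. node 0  ⊔preds={0,1,2,3}  new={0,1,2,3}  stable

Least fixpoint reached:
  node 0: {0,1,2,3}
  node 1: {0,1,2,3}
  node 2: {0,1,2,3}

yes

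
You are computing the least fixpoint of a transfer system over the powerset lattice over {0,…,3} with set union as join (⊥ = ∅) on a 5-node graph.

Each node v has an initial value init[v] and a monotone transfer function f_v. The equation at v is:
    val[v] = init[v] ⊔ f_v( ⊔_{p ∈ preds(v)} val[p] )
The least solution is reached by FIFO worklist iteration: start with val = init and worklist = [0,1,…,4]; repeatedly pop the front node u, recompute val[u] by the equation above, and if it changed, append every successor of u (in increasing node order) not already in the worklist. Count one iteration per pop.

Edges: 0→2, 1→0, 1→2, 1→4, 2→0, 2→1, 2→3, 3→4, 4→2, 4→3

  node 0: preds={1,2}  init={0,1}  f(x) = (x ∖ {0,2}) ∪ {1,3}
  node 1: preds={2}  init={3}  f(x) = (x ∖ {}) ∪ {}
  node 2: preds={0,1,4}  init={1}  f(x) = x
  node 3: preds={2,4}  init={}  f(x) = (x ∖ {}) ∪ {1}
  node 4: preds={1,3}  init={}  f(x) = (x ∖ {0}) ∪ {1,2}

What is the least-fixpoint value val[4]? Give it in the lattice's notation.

{1,2,3}

Worklist (15 pops):
  #1 pop 0: in={1,3} → {0,1,3} (was {0,1}); enqueue []
  #2 pop 1: in={1} → {1,3} (was {3}); enqueue [0]
  #3 pop 2: in={0,1,3} → {0,1,3} (was {1}); enqueue [1]
  #4 pop 3: in={0,1,3} → {0,1,3} (was {}); enqueue []
  #5 pop 4: in={0,1,3} → {1,2,3} (was {}); enqueue [2,3]
  #6 pop 0: in={0,1,3} → {0,1,3} (no change)
  #7 pop 1: in={0,1,3} → {0,1,3} (was {1,3}); enqueue [0,4]
  #8 pop 2: in={0,1,2,3} → {0,1,2,3} (was {0,1,3}); enqueue [1]
  #9 pop 3: in={0,1,2,3} → {0,1,2,3} (was {0,1,3}); enqueue []
  #10 pop 0: in={0,1,2,3} → {0,1,3} (no change)
  #11 pop 4: in={0,1,2,3} → {1,2,3} (no change)
  #12 pop 1: in={0,1,2,3} → {0,1,2,3} (was {0,1,3}); enqueue [0,2,4]
  #13 pop 0: in={0,1,2,3} → {0,1,3} (no change)
  #14 pop 2: in={0,1,2,3} → {0,1,2,3} (no change)
  #15 pop 4: in={0,1,2,3} → {1,2,3} (no change)

Fixpoint:
  val[0] = {0,1,3}
  val[1] = {0,1,2,3}
  val[2] = {0,1,2,3}
  val[3] = {0,1,2,3}
  val[4] = {1,2,3}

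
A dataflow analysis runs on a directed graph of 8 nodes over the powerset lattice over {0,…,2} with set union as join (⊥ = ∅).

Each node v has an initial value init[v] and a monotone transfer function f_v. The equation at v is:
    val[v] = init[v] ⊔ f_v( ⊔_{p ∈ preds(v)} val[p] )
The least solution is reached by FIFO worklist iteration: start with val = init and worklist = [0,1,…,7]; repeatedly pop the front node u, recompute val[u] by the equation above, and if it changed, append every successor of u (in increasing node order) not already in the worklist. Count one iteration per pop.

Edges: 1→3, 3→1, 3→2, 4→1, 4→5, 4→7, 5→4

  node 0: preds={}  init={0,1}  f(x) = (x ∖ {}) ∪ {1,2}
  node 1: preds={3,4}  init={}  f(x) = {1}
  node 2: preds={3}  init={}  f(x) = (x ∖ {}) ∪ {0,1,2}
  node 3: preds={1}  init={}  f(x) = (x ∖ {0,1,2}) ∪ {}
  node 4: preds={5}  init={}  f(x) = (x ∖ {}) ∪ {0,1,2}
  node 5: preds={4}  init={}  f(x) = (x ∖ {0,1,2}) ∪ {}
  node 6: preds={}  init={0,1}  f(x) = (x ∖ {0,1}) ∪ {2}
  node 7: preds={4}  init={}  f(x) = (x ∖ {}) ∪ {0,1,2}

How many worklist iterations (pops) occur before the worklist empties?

9

Iteration log — 9 steps:
  step 1. node 0  ⊔preds={}  new={0,1,2}  old={0,1}  +wl: 
  step 2. node 1  ⊔preds={}  new={1}  old={}  +wl: 
  step 3. node 2  ⊔preds={}  new={0,1,2}  old={}  +wl: 
  step 4. node 3  ⊔preds={1}  new={}  stable
  step 5. node 4  ⊔preds={}  new={0,1,2}  old={}  +wl: 1
  step 6. node 5  ⊔preds={0,1,2}  new={}  stable
  step 7. node 6  ⊔preds={}  new={0,1,2}  old={0,1}  +wl: 
  step 8. node 7  ⊔preds={0,1,2}  new={0,1,2}  old={}  +wl: 
  step 9. node 1  ⊔preds={0,1,2}  new={1}  stable

Least fixpoint reached:
  node 0: {0,1,2}
  node 1: {1}
  node 2: {0,1,2}
  node 3: {}
  node 4: {0,1,2}
  node 5: {}
  node 6: {0,1,2}
  node 7: {0,1,2}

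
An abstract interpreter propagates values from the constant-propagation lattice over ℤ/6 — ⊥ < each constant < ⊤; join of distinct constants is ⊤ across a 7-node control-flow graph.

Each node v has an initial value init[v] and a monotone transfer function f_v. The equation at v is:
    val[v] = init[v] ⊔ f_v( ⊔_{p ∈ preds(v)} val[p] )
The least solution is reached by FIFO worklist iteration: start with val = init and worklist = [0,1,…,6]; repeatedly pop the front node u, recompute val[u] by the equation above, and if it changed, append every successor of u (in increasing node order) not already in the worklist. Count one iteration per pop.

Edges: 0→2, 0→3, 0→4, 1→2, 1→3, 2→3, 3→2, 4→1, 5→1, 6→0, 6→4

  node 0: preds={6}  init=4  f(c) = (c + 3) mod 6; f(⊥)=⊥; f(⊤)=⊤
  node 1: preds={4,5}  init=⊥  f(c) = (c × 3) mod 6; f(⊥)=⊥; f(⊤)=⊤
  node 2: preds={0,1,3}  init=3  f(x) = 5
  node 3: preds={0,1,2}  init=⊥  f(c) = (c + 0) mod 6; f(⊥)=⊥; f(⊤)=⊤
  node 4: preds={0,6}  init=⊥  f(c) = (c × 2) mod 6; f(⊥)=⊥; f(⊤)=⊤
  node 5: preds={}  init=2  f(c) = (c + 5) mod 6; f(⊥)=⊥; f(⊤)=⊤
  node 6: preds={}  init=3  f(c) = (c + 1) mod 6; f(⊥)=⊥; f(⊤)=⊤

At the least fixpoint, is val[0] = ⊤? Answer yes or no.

yes

Worklist (11 pops):
  #1 pop 0: in=3 → ⊤ (was 4); enqueue []
  #2 pop 1: in=2 → 0 (was ⊥); enqueue []
  #3 pop 2: in=⊤ → ⊤ (was 3); enqueue []
  #4 pop 3: in=⊤ → ⊤ (was ⊥); enqueue [2]
  #5 pop 4: in=⊤ → ⊤ (was ⊥); enqueue [1]
  #6 pop 5: in=⊥ → 2 (no change)
  #7 pop 6: in=⊥ → 3 (no change)
  #8 pop 2: in=⊤ → ⊤ (no change)
  #9 pop 1: in=⊤ → ⊤ (was 0); enqueue [2,3]
  #10 pop 2: in=⊤ → ⊤ (no change)
  #11 pop 3: in=⊤ → ⊤ (no change)

Fixpoint:
  val[0] = ⊤
  val[1] = ⊤
  val[2] = ⊤
  val[3] = ⊤
  val[4] = ⊤
  val[5] = 2
  val[6] = 3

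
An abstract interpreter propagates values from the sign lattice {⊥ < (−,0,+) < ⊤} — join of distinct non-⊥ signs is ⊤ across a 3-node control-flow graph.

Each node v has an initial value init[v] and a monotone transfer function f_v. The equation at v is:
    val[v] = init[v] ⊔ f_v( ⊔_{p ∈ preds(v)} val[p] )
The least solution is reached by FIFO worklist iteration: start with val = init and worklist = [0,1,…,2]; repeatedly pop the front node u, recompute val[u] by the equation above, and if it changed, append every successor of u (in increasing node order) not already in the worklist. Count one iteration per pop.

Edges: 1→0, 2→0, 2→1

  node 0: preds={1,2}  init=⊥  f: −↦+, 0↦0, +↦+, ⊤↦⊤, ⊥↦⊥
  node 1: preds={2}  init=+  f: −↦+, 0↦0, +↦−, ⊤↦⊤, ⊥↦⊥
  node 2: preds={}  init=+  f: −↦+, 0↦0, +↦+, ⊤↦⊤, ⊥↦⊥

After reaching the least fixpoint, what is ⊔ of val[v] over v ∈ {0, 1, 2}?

Iteration log — 4 steps:
  step 1. node 0  ⊔preds=+  new=+  old=⊥  +wl: 
  step 2. node 1  ⊔preds=+  new=⊤  old=+  +wl: 0
  step 3. node 2  ⊔preds=⊥  new=+  stable
  step 4. node 0  ⊔preds=⊤  new=⊤  old=+  +wl: 

Least fixpoint reached:
  node 0: ⊤
  node 1: ⊤
  node 2: +

⊤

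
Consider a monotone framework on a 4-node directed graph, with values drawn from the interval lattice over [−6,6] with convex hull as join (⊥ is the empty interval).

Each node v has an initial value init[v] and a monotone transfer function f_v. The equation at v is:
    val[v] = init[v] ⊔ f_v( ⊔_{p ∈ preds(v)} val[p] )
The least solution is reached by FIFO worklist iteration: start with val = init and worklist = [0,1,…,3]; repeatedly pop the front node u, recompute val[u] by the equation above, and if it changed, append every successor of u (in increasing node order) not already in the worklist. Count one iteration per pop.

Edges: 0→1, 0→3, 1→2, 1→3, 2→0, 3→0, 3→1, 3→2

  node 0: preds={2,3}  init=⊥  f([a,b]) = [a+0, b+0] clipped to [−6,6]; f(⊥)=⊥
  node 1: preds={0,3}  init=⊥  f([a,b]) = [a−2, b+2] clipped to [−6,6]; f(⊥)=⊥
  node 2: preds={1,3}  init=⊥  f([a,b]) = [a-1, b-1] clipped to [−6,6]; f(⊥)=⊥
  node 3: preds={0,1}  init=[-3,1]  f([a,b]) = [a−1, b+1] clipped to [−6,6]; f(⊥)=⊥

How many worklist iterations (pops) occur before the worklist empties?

Iteration log — 12 steps:
  step 1. node 0  ⊔preds=[-3,1]  new=[-3,1]  old=⊥  +wl: 
  step 2. node 1  ⊔preds=[-3,1]  new=[-5,3]  old=⊥  +wl: 
  step 3. node 2  ⊔preds=[-5,3]  new=[-6,2]  old=⊥  +wl: 0
  step 4. node 3  ⊔preds=[-5,3]  new=[-6,4]  old=[-3,1]  +wl: 1,2
  step 5. node 0  ⊔preds=[-6,4]  new=[-6,4]  old=[-3,1]  +wl: 3
  step 6. node 1  ⊔preds=[-6,4]  new=[-6,6]  old=[-5,3]  +wl: 
  step 7. node 2  ⊔preds=[-6,6]  new=[-6,5]  old=[-6,2]  +wl: 0
  step 8. node 3  ⊔preds=[-6,6]  new=[-6,6]  old=[-6,4]  +wl: 1,2
  step 9. node 0  ⊔preds=[-6,6]  new=[-6,6]  old=[-6,4]  +wl: 3
  step 10. node 1  ⊔preds=[-6,6]  new=[-6,6]  stable
  step 11. node 2  ⊔preds=[-6,6]  new=[-6,5]  stable
  step 12. node 3  ⊔preds=[-6,6]  new=[-6,6]  stable

Least fixpoint reached:
  node 0: [-6,6]
  node 1: [-6,6]
  node 2: [-6,5]
  node 3: [-6,6]

12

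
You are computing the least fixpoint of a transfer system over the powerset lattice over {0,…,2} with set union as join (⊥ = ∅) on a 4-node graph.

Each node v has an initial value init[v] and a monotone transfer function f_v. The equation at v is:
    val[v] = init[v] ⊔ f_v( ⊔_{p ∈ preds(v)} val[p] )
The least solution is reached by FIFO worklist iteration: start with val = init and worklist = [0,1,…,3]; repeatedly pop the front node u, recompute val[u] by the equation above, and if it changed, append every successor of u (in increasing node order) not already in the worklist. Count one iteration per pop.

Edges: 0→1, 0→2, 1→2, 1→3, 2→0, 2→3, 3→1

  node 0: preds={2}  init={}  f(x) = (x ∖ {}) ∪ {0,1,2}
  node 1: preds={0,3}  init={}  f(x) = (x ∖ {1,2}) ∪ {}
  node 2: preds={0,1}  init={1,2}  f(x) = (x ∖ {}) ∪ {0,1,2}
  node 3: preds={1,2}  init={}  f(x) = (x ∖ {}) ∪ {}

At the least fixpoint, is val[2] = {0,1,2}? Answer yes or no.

yes

Trace (6 dequeues):
  [1] u=0 | in {1,2} | out {0,1,2} | prev {} | push {}
  [2] u=1 | in {0,1,2} | out {0} | prev {} | push {}
  [3] u=2 | in {0,1,2} | out {0,1,2} | prev {1,2} | push {0}
  [4] u=3 | in {0,1,2} | out {0,1,2} | prev {} | push {1}
  [5] u=0 | in {0,1,2} | out {0,1,2} | ==
  [6] u=1 | in {0,1,2} | out {0} | ==

Converged values:
  [0] {0,1,2}
  [1] {0}
  [2] {0,1,2}
  [3] {0,1,2}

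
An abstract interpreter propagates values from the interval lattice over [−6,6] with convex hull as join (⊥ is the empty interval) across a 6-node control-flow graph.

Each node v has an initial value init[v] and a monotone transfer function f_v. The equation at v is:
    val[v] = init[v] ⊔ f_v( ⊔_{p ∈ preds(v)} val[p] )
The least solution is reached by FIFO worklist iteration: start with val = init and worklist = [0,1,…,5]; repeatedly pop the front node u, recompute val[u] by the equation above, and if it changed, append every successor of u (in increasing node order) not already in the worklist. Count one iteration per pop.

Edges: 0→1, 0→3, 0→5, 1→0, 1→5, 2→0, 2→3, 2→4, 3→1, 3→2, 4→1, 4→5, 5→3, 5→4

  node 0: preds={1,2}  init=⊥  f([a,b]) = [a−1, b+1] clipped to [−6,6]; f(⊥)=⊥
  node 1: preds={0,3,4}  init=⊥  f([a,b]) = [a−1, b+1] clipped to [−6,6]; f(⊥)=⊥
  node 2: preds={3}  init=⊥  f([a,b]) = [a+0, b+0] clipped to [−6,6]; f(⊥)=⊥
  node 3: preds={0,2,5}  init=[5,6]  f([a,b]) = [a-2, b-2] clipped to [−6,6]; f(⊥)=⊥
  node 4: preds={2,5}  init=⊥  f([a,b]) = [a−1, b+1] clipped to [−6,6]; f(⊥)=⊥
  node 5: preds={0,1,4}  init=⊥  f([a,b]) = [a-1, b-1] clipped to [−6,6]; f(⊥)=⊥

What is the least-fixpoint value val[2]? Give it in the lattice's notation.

[-6,6]

Trace (43 dequeues):
  [1] u=0 | in ⊥ | out ⊥ | ==
  [2] u=1 | in [5,6] | out [4,6] | prev ⊥ | push {0}
  [3] u=2 | in [5,6] | out [5,6] | prev ⊥ | push {}
  [4] u=3 | in [5,6] | out [3,6] | prev [5,6] | push {1,2}
  [5] u=4 | in [5,6] | out [4,6] | prev ⊥ | push {}
  [6] u=5 | in [4,6] | out [3,5] | prev ⊥ | push {3,4}
  [7] u=0 | in [4,6] | out [3,6] | prev ⊥ | push {5}
  [8] u=1 | in [3,6] | out [2,6] | prev [4,6] | push {0}
  [9] u=2 | in [3,6] | out [3,6] | prev [5,6] | push {}
  [10] u=3 | in [3,6] | out [1,6] | prev [3,6] | push {1,2}
  [11] u=4 | in [3,6] | out [2,6] | prev [4,6] | push {}
  [12] u=5 | in [2,6] | out [1,5] | prev [3,5] | push {3,4}
  [13] u=0 | in [2,6] | out [1,6] | prev [3,6] | push {5}
  [14] u=1 | in [1,6] | out [0,6] | prev [2,6] | push {0}
  [15] u=2 | in [1,6] | out [1,6] | prev [3,6] | push {}
  [16] u=3 | in [1,6] | out [-1,6] | prev [1,6] | push {1,2}
  [17] u=4 | in [1,6] | out [0,6] | prev [2,6] | push {}
  [18] u=5 | in [0,6] | out [-1,5] | prev [1,5] | push {3,4}
  [19] u=0 | in [0,6] | out [-1,6] | prev [1,6] | push {5}
  [20] u=1 | in [-1,6] | out [-2,6] | prev [0,6] | push {0}
  [21] u=2 | in [-1,6] | out [-1,6] | prev [1,6] | push {}
  [22] u=3 | in [-1,6] | out [-3,6] | prev [-1,6] | push {1,2}
  [23] u=4 | in [-1,6] | out [-2,6] | prev [0,6] | push {}
  [24] u=5 | in [-2,6] | out [-3,5] | prev [-1,5] | push {3,4}
  [25] u=0 | in [-2,6] | out [-3,6] | prev [-1,6] | push {5}
  [26] u=1 | in [-3,6] | out [-4,6] | prev [-2,6] | push {0}
  [27] u=2 | in [-3,6] | out [-3,6] | prev [-1,6] | push {}
  [28] u=3 | in [-3,6] | out [-5,6] | prev [-3,6] | push {1,2}
  [29] u=4 | in [-3,6] | out [-4,6] | prev [-2,6] | push {}
  [30] u=5 | in [-4,6] | out [-5,5] | prev [-3,5] | push {3,4}
  [31] u=0 | in [-4,6] | out [-5,6] | prev [-3,6] | push {5}
  [32] u=1 | in [-5,6] | out [-6,6] | prev [-4,6] | push {0}
  [33] u=2 | in [-5,6] | out [-5,6] | prev [-3,6] | push {}
  [34] u=3 | in [-5,6] | out [-6,6] | prev [-5,6] | push {1,2}
  [35] u=4 | in [-5,6] | out [-6,6] | prev [-4,6] | push {}
  [36] u=5 | in [-6,6] | out [-6,5] | prev [-5,5] | push {3,4}
  [37] u=0 | in [-6,6] | out [-6,6] | prev [-5,6] | push {5}
  [38] u=1 | in [-6,6] | out [-6,6] | ==
  [39] u=2 | in [-6,6] | out [-6,6] | prev [-5,6] | push {0}
  [40] u=3 | in [-6,6] | out [-6,6] | ==
  [41] u=4 | in [-6,6] | out [-6,6] | ==
  [42] u=5 | in [-6,6] | out [-6,5] | ==
  [43] u=0 | in [-6,6] | out [-6,6] | ==

Converged values:
  [0] [-6,6]
  [1] [-6,6]
  [2] [-6,6]
  [3] [-6,6]
  [4] [-6,6]
  [5] [-6,5]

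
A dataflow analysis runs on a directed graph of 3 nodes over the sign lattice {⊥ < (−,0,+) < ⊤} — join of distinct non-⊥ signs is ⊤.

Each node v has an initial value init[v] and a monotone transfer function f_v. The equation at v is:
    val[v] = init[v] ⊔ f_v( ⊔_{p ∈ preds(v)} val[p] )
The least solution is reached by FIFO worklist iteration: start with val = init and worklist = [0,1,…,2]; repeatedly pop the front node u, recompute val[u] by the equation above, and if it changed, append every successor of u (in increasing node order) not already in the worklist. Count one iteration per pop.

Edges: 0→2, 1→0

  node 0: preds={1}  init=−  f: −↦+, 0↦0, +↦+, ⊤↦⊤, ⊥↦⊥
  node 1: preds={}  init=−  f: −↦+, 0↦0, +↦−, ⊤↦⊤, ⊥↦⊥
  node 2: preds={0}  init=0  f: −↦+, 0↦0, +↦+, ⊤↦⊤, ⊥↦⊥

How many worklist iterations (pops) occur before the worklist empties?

Iteration log — 3 steps:
  step 1. node 0  ⊔preds=−  new=⊤  old=−  +wl: 
  step 2. node 1  ⊔preds=⊥  new=−  stable
  step 3. node 2  ⊔preds=⊤  new=⊤  old=0  +wl: 

Least fixpoint reached:
  node 0: ⊤
  node 1: −
  node 2: ⊤

3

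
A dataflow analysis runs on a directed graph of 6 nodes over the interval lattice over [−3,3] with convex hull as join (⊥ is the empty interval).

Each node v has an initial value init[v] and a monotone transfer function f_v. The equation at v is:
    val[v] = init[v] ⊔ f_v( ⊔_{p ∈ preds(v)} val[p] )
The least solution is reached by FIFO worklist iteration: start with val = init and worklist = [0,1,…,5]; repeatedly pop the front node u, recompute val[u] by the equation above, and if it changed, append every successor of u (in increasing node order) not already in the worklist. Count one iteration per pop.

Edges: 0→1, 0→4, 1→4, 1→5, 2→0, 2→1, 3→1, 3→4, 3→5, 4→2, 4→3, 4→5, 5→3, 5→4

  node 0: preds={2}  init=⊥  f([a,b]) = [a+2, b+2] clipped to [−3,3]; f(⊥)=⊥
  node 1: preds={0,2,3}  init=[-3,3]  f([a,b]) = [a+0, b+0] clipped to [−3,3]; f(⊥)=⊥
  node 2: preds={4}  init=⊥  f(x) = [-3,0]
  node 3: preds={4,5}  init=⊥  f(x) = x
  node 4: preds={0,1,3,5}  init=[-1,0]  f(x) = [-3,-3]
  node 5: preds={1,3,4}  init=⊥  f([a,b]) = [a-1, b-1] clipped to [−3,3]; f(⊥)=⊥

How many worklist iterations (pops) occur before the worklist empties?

13

Iteration log — 13 steps:
  step 1. node 0  ⊔preds=⊥  new=⊥  stable
  step 2. node 1  ⊔preds=⊥  new=[-3,3]  stable
  step 3. node 2  ⊔preds=[-1,0]  new=[-3,0]  old=⊥  +wl: 0,1
  step 4. node 3  ⊔preds=[-1,0]  new=[-1,0]  old=⊥  +wl: 
  step 5. node 4  ⊔preds=[-3,3]  new=[-3,0]  old=[-1,0]  +wl: 2,3
  step 6. node 5  ⊔preds=[-3,3]  new=[-3,2]  old=⊥  +wl: 4
  step 7. node 0  ⊔preds=[-3,0]  new=[-1,2]  old=⊥  +wl: 
  step 8. node 1  ⊔preds=[-3,2]  new=[-3,3]  stable
  step 9. node 2  ⊔preds=[-3,0]  new=[-3,0]  stable
  step 10. node 3  ⊔preds=[-3,2]  new=[-3,2]  old=[-1,0]  +wl: 1,5
  step 11. node 4  ⊔preds=[-3,3]  new=[-3,0]  stable
  step 12. node 1  ⊔preds=[-3,2]  new=[-3,3]  stable
  step 13. node 5  ⊔preds=[-3,3]  new=[-3,2]  stable

Least fixpoint reached:
  node 0: [-1,2]
  node 1: [-3,3]
  node 2: [-3,0]
  node 3: [-3,2]
  node 4: [-3,0]
  node 5: [-3,2]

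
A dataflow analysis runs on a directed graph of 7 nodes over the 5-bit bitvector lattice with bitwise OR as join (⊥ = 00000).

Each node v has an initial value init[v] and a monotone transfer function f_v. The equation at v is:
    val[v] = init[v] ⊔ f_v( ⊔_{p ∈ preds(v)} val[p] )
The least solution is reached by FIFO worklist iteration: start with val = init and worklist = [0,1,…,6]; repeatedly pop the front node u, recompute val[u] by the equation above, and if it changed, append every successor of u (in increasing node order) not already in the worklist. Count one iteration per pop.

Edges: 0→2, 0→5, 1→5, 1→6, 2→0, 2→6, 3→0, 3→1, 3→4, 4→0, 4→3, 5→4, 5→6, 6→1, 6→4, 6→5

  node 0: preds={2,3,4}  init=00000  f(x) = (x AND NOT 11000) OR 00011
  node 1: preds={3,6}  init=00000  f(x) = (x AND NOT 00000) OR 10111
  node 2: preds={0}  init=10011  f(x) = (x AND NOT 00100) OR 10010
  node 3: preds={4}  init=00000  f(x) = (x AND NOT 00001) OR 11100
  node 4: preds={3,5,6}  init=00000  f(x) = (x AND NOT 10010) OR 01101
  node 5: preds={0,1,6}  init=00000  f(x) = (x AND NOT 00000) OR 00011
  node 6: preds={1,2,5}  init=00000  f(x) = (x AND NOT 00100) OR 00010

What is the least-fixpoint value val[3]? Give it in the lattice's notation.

Trace (17 dequeues):
  [1] u=0 | in 10011 | out 00011 | prev 00000 | push {}
  [2] u=1 | in 00000 | out 10111 | prev 00000 | push {}
  [3] u=2 | in 00011 | out 10011 | ==
  [4] u=3 | in 00000 | out 11100 | prev 00000 | push {0,1}
  [5] u=4 | in 11100 | out 01101 | prev 00000 | push {3}
  [6] u=5 | in 10111 | out 10111 | prev 00000 | push {4}
  [7] u=6 | in 10111 | out 10011 | prev 00000 | push {5}
  [8] u=0 | in 11111 | out 00111 | prev 00011 | push {2}
  [9] u=1 | in 11111 | out 11111 | prev 10111 | push {6}
  [10] u=3 | in 01101 | out 11100 | ==
  [11] u=4 | in 11111 | out 01101 | ==
  [12] u=5 | in 11111 | out 11111 | prev 10111 | push {4}
  [13] u=2 | in 00111 | out 10011 | ==
  [14] u=6 | in 11111 | out 11011 | prev 10011 | push {1,5}
  [15] u=4 | in 11111 | out 01101 | ==
  [16] u=1 | in 11111 | out 11111 | ==
  [17] u=5 | in 11111 | out 11111 | ==

Converged values:
  [0] 00111
  [1] 11111
  [2] 10011
  [3] 11100
  [4] 01101
  [5] 11111
  [6] 11011

11100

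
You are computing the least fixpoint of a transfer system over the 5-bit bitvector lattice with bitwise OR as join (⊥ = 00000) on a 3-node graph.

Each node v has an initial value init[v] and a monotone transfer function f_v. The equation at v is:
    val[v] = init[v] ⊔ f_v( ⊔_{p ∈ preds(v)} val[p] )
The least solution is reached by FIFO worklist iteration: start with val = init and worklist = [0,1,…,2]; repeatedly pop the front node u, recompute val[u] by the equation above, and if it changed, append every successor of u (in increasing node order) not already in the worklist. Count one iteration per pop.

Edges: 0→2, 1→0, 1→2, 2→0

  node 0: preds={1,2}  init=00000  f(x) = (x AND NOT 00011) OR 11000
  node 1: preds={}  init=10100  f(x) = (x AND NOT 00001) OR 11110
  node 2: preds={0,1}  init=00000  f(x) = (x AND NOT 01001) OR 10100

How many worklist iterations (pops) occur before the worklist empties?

Worklist (4 pops):
  #1 pop 0: in=10100 → 11100 (was 00000); enqueue []
  #2 pop 1: in=00000 → 11110 (was 10100); enqueue [0]
  #3 pop 2: in=11110 → 10110 (was 00000); enqueue []
  #4 pop 0: in=11110 → 11100 (no change)

Fixpoint:
  val[0] = 11100
  val[1] = 11110
  val[2] = 10110

4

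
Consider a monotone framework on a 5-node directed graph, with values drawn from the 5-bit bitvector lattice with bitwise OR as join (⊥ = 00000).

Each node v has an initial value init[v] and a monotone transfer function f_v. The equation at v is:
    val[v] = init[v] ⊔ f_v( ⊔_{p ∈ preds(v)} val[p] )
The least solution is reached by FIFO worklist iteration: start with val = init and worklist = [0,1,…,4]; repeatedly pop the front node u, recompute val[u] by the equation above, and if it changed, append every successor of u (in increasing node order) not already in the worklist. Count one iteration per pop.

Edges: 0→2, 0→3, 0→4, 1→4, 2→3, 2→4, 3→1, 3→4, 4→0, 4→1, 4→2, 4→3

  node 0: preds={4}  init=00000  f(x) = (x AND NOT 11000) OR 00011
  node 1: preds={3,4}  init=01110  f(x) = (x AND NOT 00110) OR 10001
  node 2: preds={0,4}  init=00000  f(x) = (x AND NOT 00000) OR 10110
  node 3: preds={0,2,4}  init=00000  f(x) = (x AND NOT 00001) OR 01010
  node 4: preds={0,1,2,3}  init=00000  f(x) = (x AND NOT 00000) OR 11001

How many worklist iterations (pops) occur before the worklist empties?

10

Iteration log — 10 steps:
  step 1. node 0  ⊔preds=00000  new=00011  old=00000  +wl: 
  step 2. node 1  ⊔preds=00000  new=11111  old=01110  +wl: 
  step 3. node 2  ⊔preds=00011  new=10111  old=00000  +wl: 
  step 4. node 3  ⊔preds=10111  new=11110  old=00000  +wl: 1
  step 5. node 4  ⊔preds=11111  new=11111  old=00000  +wl: 0,2,3
  step 6. node 1  ⊔preds=11111  new=11111  stable
  step 7. node 0  ⊔preds=11111  new=00111  old=00011  +wl: 4
  step 8. node 2  ⊔preds=11111  new=11111  old=10111  +wl: 
  step 9. node 3  ⊔preds=11111  new=11110  stable
  step 10. node 4  ⊔preds=11111  new=11111  stable

Least fixpoint reached:
  node 0: 00111
  node 1: 11111
  node 2: 11111
  node 3: 11110
  node 4: 11111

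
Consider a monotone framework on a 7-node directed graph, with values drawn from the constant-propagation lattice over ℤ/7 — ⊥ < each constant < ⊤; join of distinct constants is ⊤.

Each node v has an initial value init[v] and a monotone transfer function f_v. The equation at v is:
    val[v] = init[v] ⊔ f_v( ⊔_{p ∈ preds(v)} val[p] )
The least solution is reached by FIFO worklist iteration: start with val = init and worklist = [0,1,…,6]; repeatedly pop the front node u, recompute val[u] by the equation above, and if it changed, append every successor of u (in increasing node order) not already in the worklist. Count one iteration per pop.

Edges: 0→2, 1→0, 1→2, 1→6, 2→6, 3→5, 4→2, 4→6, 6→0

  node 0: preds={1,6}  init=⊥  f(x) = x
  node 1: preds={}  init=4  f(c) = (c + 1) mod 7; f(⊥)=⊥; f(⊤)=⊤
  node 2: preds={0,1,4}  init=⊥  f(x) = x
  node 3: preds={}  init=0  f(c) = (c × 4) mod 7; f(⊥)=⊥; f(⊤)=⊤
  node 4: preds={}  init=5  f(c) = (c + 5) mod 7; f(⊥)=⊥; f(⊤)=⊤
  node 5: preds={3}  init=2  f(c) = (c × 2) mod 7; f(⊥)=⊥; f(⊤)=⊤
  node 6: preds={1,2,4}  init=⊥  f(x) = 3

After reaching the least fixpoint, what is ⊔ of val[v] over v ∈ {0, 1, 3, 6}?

⊤

Trace (9 dequeues):
  [1] u=0 | in 4 | out 4 | prev ⊥ | push {}
  [2] u=1 | in ⊥ | out 4 | ==
  [3] u=2 | in ⊤ | out ⊤ | prev ⊥ | push {}
  [4] u=3 | in ⊥ | out 0 | ==
  [5] u=4 | in ⊥ | out 5 | ==
  [6] u=5 | in 0 | out ⊤ | prev 2 | push {}
  [7] u=6 | in ⊤ | out 3 | prev ⊥ | push {0}
  [8] u=0 | in ⊤ | out ⊤ | prev 4 | push {2}
  [9] u=2 | in ⊤ | out ⊤ | ==

Converged values:
  [0] ⊤
  [1] 4
  [2] ⊤
  [3] 0
  [4] 5
  [5] ⊤
  [6] 3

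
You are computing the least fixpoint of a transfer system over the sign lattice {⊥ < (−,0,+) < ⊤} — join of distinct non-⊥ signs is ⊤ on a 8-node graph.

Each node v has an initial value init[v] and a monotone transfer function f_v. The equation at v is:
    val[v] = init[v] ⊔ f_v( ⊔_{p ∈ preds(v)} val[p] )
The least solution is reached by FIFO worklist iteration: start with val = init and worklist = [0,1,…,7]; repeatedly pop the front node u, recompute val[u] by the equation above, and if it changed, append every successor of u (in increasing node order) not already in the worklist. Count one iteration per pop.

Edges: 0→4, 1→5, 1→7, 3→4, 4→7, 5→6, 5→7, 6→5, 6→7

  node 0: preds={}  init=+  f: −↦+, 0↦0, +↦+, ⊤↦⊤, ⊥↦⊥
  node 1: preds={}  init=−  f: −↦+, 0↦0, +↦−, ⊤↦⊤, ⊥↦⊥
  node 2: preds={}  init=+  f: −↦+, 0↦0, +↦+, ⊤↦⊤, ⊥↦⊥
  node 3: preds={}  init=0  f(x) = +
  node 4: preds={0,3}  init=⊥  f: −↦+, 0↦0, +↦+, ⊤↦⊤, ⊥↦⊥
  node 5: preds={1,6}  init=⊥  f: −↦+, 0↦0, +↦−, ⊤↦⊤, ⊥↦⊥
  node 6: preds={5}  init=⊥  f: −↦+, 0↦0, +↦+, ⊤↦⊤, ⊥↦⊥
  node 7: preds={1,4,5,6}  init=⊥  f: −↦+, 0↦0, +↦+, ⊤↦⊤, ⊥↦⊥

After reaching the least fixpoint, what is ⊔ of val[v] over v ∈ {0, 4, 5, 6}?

Worklist (12 pops):
  #1 pop 0: in=⊥ → + (no change)
  #2 pop 1: in=⊥ → − (no change)
  #3 pop 2: in=⊥ → + (no change)
  #4 pop 3: in=⊥ → ⊤ (was 0); enqueue []
  #5 pop 4: in=⊤ → ⊤ (was ⊥); enqueue []
  #6 pop 5: in=− → + (was ⊥); enqueue []
  #7 pop 6: in=+ → + (was ⊥); enqueue [5]
  #8 pop 7: in=⊤ → ⊤ (was ⊥); enqueue []
  #9 pop 5: in=⊤ → ⊤ (was +); enqueue [6,7]
  #10 pop 6: in=⊤ → ⊤ (was +); enqueue [5]
  #11 pop 7: in=⊤ → ⊤ (no change)
  #12 pop 5: in=⊤ → ⊤ (no change)

Fixpoint:
  val[0] = +
  val[1] = −
  val[2] = +
  val[3] = ⊤
  val[4] = ⊤
  val[5] = ⊤
  val[6] = ⊤
  val[7] = ⊤

⊤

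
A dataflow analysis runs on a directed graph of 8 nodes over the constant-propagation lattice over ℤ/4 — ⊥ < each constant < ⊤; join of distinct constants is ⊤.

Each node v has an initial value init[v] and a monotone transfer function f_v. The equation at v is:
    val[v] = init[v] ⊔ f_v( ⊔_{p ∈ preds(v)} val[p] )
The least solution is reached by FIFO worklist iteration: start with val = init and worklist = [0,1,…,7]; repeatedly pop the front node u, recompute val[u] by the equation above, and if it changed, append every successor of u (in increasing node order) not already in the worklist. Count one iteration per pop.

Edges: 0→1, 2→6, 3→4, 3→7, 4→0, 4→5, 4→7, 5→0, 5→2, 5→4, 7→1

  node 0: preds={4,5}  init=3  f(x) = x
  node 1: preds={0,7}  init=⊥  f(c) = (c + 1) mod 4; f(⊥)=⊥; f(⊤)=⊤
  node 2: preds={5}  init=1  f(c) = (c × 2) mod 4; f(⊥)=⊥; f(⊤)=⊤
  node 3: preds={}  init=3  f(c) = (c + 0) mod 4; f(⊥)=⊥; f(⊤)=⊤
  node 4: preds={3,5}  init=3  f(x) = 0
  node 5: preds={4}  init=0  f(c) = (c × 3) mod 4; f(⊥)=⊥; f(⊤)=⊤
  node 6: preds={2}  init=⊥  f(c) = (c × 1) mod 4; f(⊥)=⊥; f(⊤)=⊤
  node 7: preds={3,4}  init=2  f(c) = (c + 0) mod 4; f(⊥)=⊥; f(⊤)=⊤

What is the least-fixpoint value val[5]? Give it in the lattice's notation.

⊤

Iteration log — 12 steps:
  step 1. node 0  ⊔preds=⊤  new=⊤  old=3  +wl: 
  step 2. node 1  ⊔preds=⊤  new=⊤  old=⊥  +wl: 
  step 3. node 2  ⊔preds=0  new=⊤  old=1  +wl: 
  step 4. node 3  ⊔preds=⊥  new=3  stable
  step 5. node 4  ⊔preds=⊤  new=⊤  old=3  +wl: 0
  step 6. node 5  ⊔preds=⊤  new=⊤  old=0  +wl: 2,4
  step 7. node 6  ⊔preds=⊤  new=⊤  old=⊥  +wl: 
  step 8. node 7  ⊔preds=⊤  new=⊤  old=2  +wl: 1
  step 9. node 0  ⊔preds=⊤  new=⊤  stable
  step 10. node 2  ⊔preds=⊤  new=⊤  stable
  step 11. node 4  ⊔preds=⊤  new=⊤  stable
  step 12. node 1  ⊔preds=⊤  new=⊤  stable

Least fixpoint reached:
  node 0: ⊤
  node 1: ⊤
  node 2: ⊤
  node 3: 3
  node 4: ⊤
  node 5: ⊤
  node 6: ⊤
  node 7: ⊤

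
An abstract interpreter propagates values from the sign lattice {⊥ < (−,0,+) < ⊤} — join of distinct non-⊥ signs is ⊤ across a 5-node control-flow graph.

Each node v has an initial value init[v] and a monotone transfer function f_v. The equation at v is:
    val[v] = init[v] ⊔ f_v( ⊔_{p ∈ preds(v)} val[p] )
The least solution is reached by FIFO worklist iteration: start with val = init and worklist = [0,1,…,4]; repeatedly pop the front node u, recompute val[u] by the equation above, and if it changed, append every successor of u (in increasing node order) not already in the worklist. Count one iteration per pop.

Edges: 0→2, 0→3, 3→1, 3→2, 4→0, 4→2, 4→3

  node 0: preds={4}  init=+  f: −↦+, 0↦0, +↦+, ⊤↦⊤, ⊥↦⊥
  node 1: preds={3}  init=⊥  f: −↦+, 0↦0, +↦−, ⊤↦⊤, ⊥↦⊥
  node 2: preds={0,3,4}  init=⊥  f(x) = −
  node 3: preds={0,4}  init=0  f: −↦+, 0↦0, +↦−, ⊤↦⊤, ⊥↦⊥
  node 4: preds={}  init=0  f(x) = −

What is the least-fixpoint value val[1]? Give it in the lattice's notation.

Iteration log — 9 steps:
  step 1. node 0  ⊔preds=0  new=⊤  old=+  +wl: 
  step 2. node 1  ⊔preds=0  new=0  old=⊥  +wl: 
  step 3. node 2  ⊔preds=⊤  new=−  old=⊥  +wl: 
  step 4. node 3  ⊔preds=⊤  new=⊤  old=0  +wl: 1,2
  step 5. node 4  ⊔preds=⊥  new=⊤  old=0  +wl: 0,3
  step 6. node 1  ⊔preds=⊤  new=⊤  old=0  +wl: 
  step 7. node 2  ⊔preds=⊤  new=−  stable
  step 8. node 0  ⊔preds=⊤  new=⊤  stable
  step 9. node 3  ⊔preds=⊤  new=⊤  stable

Least fixpoint reached:
  node 0: ⊤
  node 1: ⊤
  node 2: −
  node 3: ⊤
  node 4: ⊤

⊤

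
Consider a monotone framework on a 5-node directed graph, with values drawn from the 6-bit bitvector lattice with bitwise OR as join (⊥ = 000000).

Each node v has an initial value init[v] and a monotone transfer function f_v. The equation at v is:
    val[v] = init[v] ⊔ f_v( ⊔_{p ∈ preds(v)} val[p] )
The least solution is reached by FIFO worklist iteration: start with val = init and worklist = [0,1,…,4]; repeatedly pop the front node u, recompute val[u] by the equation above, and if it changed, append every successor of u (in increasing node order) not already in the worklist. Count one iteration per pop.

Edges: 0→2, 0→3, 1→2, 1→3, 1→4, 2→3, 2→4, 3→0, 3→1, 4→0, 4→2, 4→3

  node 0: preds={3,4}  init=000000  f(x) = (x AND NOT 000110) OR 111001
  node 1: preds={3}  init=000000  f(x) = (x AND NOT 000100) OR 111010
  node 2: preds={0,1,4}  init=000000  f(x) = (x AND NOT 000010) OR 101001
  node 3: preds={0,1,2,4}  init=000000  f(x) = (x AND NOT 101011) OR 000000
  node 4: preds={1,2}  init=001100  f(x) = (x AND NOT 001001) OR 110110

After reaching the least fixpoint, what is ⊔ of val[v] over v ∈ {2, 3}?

111101

Worklist (9 pops):
  #1 pop 0: in=001100 → 111001 (was 000000); enqueue []
  #2 pop 1: in=000000 → 111010 (was 000000); enqueue []
  #3 pop 2: in=111111 → 111101 (was 000000); enqueue []
  #4 pop 3: in=111111 → 010100 (was 000000); enqueue [0,1]
  #5 pop 4: in=111111 → 111110 (was 001100); enqueue [2,3]
  #6 pop 0: in=111110 → 111001 (no change)
  #7 pop 1: in=010100 → 111010 (no change)
  #8 pop 2: in=111111 → 111101 (no change)
  #9 pop 3: in=111111 → 010100 (no change)

Fixpoint:
  val[0] = 111001
  val[1] = 111010
  val[2] = 111101
  val[3] = 010100
  val[4] = 111110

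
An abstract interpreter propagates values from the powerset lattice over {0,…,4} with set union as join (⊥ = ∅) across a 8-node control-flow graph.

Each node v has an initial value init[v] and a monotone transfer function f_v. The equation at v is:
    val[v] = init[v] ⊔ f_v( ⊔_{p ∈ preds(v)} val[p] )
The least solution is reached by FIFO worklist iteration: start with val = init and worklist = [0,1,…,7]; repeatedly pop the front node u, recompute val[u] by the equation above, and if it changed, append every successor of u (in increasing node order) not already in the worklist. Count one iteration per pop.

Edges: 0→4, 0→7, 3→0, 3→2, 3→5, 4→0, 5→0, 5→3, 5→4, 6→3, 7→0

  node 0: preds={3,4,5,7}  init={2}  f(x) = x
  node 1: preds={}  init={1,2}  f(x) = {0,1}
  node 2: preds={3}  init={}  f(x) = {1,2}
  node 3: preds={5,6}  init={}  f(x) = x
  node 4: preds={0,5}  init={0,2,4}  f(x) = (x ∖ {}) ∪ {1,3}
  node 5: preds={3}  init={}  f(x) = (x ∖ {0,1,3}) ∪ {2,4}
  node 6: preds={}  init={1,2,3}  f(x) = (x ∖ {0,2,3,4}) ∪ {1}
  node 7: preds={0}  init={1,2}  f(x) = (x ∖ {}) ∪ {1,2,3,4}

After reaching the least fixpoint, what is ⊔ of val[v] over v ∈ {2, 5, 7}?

{0,1,2,3,4}

Trace (16 dequeues):
  [1] u=0 | in {0,1,2,4} | out {0,1,2,4} | prev {2} | push {}
  [2] u=1 | in {} | out {0,1,2} | prev {1,2} | push {}
  [3] u=2 | in {} | out {1,2} | prev {} | push {}
  [4] u=3 | in {1,2,3} | out {1,2,3} | prev {} | push {0,2}
  [5] u=4 | in {0,1,2,4} | out {0,1,2,3,4} | prev {0,2,4} | push {}
  [6] u=5 | in {1,2,3} | out {2,4} | prev {} | push {3,4}
  [7] u=6 | in {} | out {1,2,3} | ==
  [8] u=7 | in {0,1,2,4} | out {0,1,2,3,4} | prev {1,2} | push {}
  [9] u=0 | in {0,1,2,3,4} | out {0,1,2,3,4} | prev {0,1,2,4} | push {7}
  [10] u=2 | in {1,2,3} | out {1,2} | ==
  [11] u=3 | in {1,2,3,4} | out {1,2,3,4} | prev {1,2,3} | push {0,2,5}
  [12] u=4 | in {0,1,2,3,4} | out {0,1,2,3,4} | ==
  [13] u=7 | in {0,1,2,3,4} | out {0,1,2,3,4} | ==
  [14] u=0 | in {0,1,2,3,4} | out {0,1,2,3,4} | ==
  [15] u=2 | in {1,2,3,4} | out {1,2} | ==
  [16] u=5 | in {1,2,3,4} | out {2,4} | ==

Converged values:
  [0] {0,1,2,3,4}
  [1] {0,1,2}
  [2] {1,2}
  [3] {1,2,3,4}
  [4] {0,1,2,3,4}
  [5] {2,4}
  [6] {1,2,3}
  [7] {0,1,2,3,4}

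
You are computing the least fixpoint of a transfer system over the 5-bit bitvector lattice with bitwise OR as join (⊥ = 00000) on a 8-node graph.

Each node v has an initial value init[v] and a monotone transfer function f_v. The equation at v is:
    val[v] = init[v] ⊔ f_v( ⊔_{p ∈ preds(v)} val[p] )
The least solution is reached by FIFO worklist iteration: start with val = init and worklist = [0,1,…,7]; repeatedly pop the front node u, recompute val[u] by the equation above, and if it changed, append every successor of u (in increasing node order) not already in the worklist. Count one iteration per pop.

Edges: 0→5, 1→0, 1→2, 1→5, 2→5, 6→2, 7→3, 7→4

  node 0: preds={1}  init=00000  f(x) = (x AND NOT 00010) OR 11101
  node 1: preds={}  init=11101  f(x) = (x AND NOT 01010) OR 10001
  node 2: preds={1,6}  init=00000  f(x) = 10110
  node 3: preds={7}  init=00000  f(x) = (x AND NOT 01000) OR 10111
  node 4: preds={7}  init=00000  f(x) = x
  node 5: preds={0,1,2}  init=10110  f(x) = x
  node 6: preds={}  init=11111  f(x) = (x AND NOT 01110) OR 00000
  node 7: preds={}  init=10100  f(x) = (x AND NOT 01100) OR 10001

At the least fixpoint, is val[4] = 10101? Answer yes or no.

yes

Trace (10 dequeues):
  [1] u=0 | in 11101 | out 11101 | prev 00000 | push {}
  [2] u=1 | in 00000 | out 11101 | ==
  [3] u=2 | in 11111 | out 10110 | prev 00000 | push {}
  [4] u=3 | in 10100 | out 10111 | prev 00000 | push {}
  [5] u=4 | in 10100 | out 10100 | prev 00000 | push {}
  [6] u=5 | in 11111 | out 11111 | prev 10110 | push {}
  [7] u=6 | in 00000 | out 11111 | ==
  [8] u=7 | in 00000 | out 10101 | prev 10100 | push {3,4}
  [9] u=3 | in 10101 | out 10111 | ==
  [10] u=4 | in 10101 | out 10101 | prev 10100 | push {}

Converged values:
  [0] 11101
  [1] 11101
  [2] 10110
  [3] 10111
  [4] 10101
  [5] 11111
  [6] 11111
  [7] 10101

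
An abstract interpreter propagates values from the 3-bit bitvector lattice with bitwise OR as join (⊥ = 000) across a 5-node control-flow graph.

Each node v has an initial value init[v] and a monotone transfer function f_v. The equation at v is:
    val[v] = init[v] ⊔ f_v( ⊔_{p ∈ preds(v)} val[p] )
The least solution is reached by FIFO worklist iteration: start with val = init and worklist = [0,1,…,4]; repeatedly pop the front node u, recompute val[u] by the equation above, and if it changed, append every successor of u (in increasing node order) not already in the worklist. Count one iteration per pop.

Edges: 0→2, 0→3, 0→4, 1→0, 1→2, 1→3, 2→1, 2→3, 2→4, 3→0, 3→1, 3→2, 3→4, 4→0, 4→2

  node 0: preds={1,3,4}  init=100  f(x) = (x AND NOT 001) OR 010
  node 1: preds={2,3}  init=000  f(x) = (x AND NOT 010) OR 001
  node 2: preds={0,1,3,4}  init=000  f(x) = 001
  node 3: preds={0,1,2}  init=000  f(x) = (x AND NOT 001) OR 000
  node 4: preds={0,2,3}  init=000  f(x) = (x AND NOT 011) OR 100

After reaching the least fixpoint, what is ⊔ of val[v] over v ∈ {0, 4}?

110

Worklist (10 pops):
  #1 pop 0: in=000 → 110 (was 100); enqueue []
  #2 pop 1: in=000 → 001 (was 000); enqueue [0]
  #3 pop 2: in=111 → 001 (was 000); enqueue [1]
  #4 pop 3: in=111 → 110 (was 000); enqueue [2]
  #5 pop 4: in=111 → 100 (was 000); enqueue []
  #6 pop 0: in=111 → 110 (no change)
  #7 pop 1: in=111 → 101 (was 001); enqueue [0,3]
  #8 pop 2: in=111 → 001 (no change)
  #9 pop 0: in=111 → 110 (no change)
  #10 pop 3: in=111 → 110 (no change)

Fixpoint:
  val[0] = 110
  val[1] = 101
  val[2] = 001
  val[3] = 110
  val[4] = 100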